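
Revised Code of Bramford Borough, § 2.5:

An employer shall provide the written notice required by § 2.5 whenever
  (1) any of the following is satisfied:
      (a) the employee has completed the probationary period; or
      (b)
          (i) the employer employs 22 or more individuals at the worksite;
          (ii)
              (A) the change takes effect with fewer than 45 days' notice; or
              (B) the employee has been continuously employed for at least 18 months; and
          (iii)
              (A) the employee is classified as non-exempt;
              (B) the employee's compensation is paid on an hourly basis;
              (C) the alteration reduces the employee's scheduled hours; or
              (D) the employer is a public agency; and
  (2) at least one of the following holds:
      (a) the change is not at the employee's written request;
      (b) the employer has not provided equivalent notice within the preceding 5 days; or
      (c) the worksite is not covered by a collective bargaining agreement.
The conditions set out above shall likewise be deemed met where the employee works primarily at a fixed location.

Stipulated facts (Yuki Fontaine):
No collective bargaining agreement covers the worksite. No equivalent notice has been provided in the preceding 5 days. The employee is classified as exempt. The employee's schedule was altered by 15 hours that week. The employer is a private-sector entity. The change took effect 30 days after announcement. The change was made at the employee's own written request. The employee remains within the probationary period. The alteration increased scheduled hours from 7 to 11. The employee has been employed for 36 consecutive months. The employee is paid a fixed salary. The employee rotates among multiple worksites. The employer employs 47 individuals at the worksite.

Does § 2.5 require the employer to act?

No — not required.

(a) past probation — not met.
(i) ≥ 22 at site — satisfied.
(A) < 45 days' notice — met.
(B) tenure ≥ 18 mo. — satisfied.
(ii) = T OR T = true.
(A) non-exempt — not met.
(B) hourly-paid — not satisfied.
(C) hours reduced — fails.
(D) public agency — fails.
(iii): F OR F OR F OR F → false.
So (b) is not satisfied (T AND T AND F).
(1) = F OR F = false.
(a) not employee-requested — fails.
(b) no recent notice — satisfied.
(c) no CBA — met.
(2) = F OR T OR T = true.
Overall = F AND T = false.
Exception (fixed location) — not satisfied.
Result: main false OR exception false → false.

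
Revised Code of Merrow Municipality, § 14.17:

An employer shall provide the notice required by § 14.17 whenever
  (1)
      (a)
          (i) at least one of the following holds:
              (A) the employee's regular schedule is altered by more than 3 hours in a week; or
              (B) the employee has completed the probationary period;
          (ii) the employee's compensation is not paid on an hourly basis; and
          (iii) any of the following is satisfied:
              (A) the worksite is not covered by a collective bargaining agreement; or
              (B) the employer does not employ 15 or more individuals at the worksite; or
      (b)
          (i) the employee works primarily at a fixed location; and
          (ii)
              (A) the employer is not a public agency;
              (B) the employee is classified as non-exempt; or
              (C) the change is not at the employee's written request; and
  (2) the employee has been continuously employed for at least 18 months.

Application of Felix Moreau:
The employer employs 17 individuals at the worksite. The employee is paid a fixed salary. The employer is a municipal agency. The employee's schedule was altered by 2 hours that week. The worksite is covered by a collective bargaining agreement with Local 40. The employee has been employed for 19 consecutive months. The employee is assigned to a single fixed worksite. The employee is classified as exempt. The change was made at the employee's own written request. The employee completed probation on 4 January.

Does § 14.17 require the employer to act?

(A) schedule shift > 3h — not satisfied.
(B) past probation — met.
(i): F OR T → true.
(ii) not (hourly-paid) — satisfied.
(A) no CBA — fails.
(B) not (≥ 15 at site) — fails.
So (iii) is not satisfied (F OR F).
(a): T AND T AND F → false.
(i) fixed location — holds.
(A) not (public agency) — not satisfied.
(B) non-exempt — fails.
(C) not employee-requested — not met.
So (ii) is not satisfied (F OR F OR F).
So (b) is not satisfied (T AND F).
(1) = F OR F = false.
(2) tenure ≥ 18 mo. — met.
Overall = F AND T = false.

No — not required.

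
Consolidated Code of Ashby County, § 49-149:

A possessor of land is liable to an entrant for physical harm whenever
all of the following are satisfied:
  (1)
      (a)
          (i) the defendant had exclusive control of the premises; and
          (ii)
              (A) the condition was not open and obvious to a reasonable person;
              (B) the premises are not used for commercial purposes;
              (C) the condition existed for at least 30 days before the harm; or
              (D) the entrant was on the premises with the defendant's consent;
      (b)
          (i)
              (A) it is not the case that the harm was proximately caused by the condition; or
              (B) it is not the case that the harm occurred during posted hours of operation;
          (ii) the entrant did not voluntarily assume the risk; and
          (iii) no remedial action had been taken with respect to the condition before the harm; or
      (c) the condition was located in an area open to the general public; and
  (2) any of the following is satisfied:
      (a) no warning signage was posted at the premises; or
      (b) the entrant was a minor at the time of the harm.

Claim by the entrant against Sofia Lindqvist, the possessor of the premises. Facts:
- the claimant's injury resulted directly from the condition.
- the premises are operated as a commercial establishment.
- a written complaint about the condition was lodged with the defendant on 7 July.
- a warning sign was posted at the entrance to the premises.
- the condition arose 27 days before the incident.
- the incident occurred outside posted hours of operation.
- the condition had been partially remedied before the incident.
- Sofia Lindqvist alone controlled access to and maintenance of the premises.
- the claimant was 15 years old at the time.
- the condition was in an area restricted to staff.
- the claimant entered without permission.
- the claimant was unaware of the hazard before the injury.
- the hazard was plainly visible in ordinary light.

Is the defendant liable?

No — not liable.

(i) exclusive control — satisfied.
(A) not open/obvious — not met.
(B) not (commercial use) — not met.
(C) condition ≥30 days old — not satisfied.
(D) consent to enter — fails.
(ii) = F OR F OR F OR F = false.
(a) = T AND F = false.
(A) not (proximate cause) — not met.
(B) not (during posted hours) — met.
So (i) is satisfied (F OR T).
(ii) no assumed risk — holds.
(iii) no remedial action — not satisfied.
(b): T AND T AND F → false.
(c) public area — fails.
(1): F OR F OR F → false.
(a) no signage posted — fails.
(b) entrant a minor — satisfied.
(2): F OR T → true.
So Overall is not satisfied (F AND T).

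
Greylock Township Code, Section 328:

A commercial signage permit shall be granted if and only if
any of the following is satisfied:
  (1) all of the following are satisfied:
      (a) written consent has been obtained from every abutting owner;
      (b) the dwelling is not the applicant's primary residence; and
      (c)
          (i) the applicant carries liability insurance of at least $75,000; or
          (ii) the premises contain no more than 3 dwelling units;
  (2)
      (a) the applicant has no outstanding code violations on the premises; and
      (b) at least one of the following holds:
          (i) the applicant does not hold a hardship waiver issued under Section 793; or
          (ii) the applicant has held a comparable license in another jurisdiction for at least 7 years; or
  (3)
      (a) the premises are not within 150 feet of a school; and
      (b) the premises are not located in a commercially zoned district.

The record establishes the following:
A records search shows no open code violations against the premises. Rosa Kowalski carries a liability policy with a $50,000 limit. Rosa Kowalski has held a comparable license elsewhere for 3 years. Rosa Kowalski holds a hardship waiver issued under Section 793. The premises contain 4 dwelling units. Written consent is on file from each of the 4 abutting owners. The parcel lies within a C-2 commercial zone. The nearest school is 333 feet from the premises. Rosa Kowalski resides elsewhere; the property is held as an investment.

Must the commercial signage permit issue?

(a) all abutters consent — satisfied.
(b) not (primary residence) — holds.
(i) insurance ≥ $75,000 — not met.
(ii) ≤ 3 units — fails.
(c): F OR F → false.
(1): T AND T AND F → false.
(a) no code violations — met.
(i) not (hardship waiver) — not met.
(ii) prior license ≥ 7 yr — fails.
(b) = F OR F = false.
(2): T AND F → false.
(a) ≥150 ft from school — satisfied.
(b) not (commercially zoned) — fails.
(3) = T AND F = false.
Overall = F OR F OR F = false.

No — denied.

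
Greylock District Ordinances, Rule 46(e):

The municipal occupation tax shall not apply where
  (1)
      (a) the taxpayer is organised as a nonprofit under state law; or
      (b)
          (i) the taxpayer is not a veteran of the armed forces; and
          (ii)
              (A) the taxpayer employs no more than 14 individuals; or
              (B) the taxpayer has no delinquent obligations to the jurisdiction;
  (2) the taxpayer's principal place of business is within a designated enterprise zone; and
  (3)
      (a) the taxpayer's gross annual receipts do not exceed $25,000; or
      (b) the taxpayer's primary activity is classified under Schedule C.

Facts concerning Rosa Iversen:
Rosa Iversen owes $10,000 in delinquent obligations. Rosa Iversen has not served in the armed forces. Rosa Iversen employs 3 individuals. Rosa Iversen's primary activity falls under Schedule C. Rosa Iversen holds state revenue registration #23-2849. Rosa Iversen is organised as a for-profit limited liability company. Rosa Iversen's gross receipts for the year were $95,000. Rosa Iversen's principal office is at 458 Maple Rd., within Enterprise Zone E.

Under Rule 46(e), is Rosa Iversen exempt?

(a) nonprofit — not satisfied.
(i) not (veteran) — holds.
(A) ≤ 14 employees — met.
(B) no delinquency — not met.
(ii): T OR F → true.
(b): T AND T → true.
(1): F OR T → true.
(2) in enterprise zone — met.
(a) receipts ≤ $25,000 — not met.
(b) Schedule C activity — holds.
(3): F OR T → true.
Overall = T AND T AND T = true.

Yes — exempt.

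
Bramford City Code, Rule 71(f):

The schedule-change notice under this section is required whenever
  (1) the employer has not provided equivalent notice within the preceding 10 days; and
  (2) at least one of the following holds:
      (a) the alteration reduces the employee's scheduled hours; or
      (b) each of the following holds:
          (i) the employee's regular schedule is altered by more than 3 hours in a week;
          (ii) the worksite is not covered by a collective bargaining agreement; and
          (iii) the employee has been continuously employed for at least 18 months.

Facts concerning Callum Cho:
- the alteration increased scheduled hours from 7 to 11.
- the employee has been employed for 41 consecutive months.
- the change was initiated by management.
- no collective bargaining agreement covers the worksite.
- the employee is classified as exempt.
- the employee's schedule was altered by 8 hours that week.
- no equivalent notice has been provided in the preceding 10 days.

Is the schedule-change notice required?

Yes — required.

(1) no recent notice — met.
(a) hours reduced — not satisfied.
(i) schedule shift > 3h — met.
(ii) no CBA — satisfied.
(iii) tenure ≥ 18 mo. — met.
(b) = T AND T AND T = true.
(2): F OR T → true.
Overall = T AND T = true.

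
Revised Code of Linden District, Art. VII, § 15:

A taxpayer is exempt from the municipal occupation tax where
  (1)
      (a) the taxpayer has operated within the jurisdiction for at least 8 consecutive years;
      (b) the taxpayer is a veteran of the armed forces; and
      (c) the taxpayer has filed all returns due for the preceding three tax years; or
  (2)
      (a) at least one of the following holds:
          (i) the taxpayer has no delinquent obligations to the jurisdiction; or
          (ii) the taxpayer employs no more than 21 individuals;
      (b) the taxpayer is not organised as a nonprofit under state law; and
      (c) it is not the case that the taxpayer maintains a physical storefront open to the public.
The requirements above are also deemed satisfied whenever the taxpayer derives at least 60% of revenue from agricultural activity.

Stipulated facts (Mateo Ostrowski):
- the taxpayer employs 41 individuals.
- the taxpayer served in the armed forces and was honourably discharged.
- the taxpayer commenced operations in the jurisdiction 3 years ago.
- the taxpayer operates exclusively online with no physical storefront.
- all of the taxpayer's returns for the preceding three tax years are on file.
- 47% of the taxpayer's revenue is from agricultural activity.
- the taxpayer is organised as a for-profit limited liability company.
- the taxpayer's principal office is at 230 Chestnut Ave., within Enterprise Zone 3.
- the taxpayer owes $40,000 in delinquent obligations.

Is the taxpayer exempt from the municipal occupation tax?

(a) ≥ 8 yrs in jurisdiction — not met.
(b) veteran — satisfied.
(c) returns current — satisfied.
So (1) is not satisfied (F AND T AND T).
(i) no delinquency — not met.
(ii) ≤ 21 employees — fails.
(a): F OR F → false.
(b) not (nonprofit) — satisfied.
(c) not (has storefront) — holds.
So (2) is not satisfied (F AND T AND T).
So Overall is not satisfied (F OR F).
Exception (≥60% agricultural) — not satisfied.
Result: main false OR exception false → false.

No — not exempt.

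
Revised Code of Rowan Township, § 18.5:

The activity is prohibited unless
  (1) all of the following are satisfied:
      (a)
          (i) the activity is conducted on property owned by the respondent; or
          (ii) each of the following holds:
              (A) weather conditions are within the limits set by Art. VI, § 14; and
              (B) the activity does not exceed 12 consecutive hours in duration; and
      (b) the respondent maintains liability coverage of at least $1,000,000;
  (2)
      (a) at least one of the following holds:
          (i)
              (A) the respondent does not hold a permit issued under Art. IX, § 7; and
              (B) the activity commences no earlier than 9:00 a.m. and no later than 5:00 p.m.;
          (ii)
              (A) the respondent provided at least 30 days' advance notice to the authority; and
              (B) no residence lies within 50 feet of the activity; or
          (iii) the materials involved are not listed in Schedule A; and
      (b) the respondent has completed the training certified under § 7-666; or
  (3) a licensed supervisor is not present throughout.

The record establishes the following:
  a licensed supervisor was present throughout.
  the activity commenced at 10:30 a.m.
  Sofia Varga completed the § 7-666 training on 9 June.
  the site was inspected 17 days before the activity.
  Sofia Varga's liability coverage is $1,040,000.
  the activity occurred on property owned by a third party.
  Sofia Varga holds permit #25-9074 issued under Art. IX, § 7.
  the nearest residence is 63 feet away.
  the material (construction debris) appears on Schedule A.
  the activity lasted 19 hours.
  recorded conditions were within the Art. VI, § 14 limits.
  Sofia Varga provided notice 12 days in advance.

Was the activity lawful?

(i) own property — fails.
(A) weather ok — met.
(B) ≤ 12 hrs duration — fails.
(ii): T AND F → false.
(a) = F OR F = false.
(b) coverage ≥ $1,000,000 — met.
(1): F AND T → false.
(A) not (holds permit) — fails.
(B) start within hours — met.
(i): F AND T → false.
(A) ≥30 days' notice — not satisfied.
(B) no residence in 50 ft — met.
(ii) = F AND T = false.
(iii) not (Schedule A material) — not met.
(a) = F OR F OR F = false.
(b) training certified — met.
(2) = F AND T = false.
(3) not (supervisor present) — fails.
Overall = F OR F OR F = false.

No — unlawful.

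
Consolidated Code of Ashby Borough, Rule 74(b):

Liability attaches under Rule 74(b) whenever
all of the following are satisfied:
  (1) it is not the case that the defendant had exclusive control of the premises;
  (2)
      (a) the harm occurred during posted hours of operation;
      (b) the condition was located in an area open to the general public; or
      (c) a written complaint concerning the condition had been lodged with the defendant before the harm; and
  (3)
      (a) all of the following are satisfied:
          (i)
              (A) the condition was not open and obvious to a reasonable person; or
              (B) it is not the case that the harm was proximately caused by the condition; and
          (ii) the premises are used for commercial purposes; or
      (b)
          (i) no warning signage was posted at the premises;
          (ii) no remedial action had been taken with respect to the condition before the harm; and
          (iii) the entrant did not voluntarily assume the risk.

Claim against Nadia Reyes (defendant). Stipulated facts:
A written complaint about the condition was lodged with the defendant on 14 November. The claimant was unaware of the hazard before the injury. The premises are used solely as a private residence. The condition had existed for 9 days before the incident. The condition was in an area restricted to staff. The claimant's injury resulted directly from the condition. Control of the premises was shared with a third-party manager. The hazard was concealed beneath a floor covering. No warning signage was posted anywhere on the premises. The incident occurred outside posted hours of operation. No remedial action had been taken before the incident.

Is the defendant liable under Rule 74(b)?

Yes — liable.

(1) not (exclusive control) — holds.
(a) during posted hours — not met.
(b) public area — not satisfied.
(c) complaint lodged — met.
(2): F OR F OR T → true.
(A) not open/obvious — holds.
(B) not (proximate cause) — not met.
(i): T OR F → true.
(ii) commercial use — fails.
(a) = T AND F = false.
(i) no signage posted — holds.
(ii) no remedial action — holds.
(iii) no assumed risk — met.
(b) = T AND T AND T = true.
So (3) is satisfied (F OR T).
Overall: T AND T AND T → true.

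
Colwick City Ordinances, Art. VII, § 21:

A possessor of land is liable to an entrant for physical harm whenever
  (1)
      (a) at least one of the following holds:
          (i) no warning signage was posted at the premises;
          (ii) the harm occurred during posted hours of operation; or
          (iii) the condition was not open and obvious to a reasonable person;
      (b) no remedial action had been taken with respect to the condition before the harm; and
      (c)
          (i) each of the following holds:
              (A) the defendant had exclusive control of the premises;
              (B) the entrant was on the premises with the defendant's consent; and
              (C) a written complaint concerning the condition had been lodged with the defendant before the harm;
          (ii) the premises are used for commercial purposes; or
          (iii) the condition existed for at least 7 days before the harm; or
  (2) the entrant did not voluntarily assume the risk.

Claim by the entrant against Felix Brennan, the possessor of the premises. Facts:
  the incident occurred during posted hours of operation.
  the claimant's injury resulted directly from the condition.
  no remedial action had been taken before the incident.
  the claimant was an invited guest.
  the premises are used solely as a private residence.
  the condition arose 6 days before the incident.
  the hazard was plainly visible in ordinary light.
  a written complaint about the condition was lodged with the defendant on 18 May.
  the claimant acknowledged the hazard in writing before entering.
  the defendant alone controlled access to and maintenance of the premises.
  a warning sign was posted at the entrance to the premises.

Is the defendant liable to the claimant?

Yes — liable.

(i) no signage posted — fails.
(ii) during posted hours — holds.
(iii) not open/obvious — fails.
(a): F OR T OR F → true.
(b) no remedial action — satisfied.
(A) exclusive control — holds.
(B) consent to enter — satisfied.
(C) complaint lodged — met.
(i) = T AND T AND T = true.
(ii) commercial use — not met.
(iii) condition ≥7 days old — not met.
(c) = T OR F OR F = true.
(1) = T AND T AND T = true.
(2) no assumed risk — not met.
Overall = T OR F = true.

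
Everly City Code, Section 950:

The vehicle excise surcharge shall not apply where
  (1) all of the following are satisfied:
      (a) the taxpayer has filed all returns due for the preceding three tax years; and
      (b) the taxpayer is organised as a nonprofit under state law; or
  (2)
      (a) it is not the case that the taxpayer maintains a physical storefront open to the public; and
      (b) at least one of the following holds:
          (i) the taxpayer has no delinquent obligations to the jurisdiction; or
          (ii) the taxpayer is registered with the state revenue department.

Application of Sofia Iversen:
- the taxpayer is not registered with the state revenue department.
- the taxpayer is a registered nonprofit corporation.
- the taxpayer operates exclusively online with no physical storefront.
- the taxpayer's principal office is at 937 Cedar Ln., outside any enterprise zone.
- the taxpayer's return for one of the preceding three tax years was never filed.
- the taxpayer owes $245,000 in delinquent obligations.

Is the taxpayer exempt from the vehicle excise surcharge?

(a) returns current — not met.
(b) nonprofit — met.
(1) = F AND T = false.
(a) not (has storefront) — satisfied.
(i) no delinquency — not met.
(ii) state-registered — not met.
So (b) is not satisfied (F OR F).
(2): T AND F → false.
So Overall is not satisfied (F OR F).

No — not exempt.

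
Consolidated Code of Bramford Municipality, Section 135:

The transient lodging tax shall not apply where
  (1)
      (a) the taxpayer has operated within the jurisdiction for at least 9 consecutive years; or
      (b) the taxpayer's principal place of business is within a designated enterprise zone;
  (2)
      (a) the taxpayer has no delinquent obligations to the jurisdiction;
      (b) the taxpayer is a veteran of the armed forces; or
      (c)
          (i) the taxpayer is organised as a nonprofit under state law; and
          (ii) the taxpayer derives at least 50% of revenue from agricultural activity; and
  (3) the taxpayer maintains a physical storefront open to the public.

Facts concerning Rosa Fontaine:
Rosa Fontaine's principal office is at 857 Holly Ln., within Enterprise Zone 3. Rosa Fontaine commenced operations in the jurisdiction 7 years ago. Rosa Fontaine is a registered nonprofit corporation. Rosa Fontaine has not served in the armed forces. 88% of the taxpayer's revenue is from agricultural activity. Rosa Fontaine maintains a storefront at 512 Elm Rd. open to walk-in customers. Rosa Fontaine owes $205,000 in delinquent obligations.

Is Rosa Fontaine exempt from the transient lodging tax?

Yes — exempt.

(a) ≥ 9 yrs in jurisdiction — fails.
(b) in enterprise zone — met.
So (1) is satisfied (F OR T).
(a) no delinquency — not satisfied.
(b) veteran — not met.
(i) nonprofit — satisfied.
(ii) ≥50% agricultural — satisfied.
(c) = T AND T = true.
So (2) is satisfied (F OR F OR T).
(3) has storefront — satisfied.
Overall: T AND T AND T → true.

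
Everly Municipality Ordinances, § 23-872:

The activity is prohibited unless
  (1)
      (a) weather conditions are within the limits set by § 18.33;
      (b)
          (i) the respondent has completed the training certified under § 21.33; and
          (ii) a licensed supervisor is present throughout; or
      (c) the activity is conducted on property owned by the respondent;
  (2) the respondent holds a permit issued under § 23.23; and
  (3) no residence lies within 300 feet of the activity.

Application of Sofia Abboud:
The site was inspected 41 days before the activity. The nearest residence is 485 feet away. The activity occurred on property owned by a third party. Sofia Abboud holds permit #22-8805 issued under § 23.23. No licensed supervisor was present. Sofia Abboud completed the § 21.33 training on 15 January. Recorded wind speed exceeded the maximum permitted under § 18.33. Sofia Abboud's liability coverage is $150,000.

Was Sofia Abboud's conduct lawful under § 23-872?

(a) weather ok — not satisfied.
(i) training certified — holds.
(ii) supervisor present — not satisfied.
(b) = T AND F = false.
(c) own property — not satisfied.
(1) = F OR F OR F = false.
(2) holds permit — met.
(3) no residence in 300 ft — satisfied.
Overall = F AND T AND T = false.

No — unlawful.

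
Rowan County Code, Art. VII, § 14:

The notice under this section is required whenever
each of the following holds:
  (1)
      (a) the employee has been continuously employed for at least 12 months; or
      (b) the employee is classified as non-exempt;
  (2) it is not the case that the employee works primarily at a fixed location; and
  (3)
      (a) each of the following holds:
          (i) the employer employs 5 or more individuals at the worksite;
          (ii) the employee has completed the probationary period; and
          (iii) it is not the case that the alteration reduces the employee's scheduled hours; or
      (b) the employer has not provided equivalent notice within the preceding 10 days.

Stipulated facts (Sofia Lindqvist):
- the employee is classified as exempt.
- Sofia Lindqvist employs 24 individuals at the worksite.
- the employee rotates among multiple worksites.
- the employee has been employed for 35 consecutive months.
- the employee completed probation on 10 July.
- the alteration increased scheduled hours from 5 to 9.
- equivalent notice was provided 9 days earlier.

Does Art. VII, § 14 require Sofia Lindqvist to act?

(a) tenure ≥ 12 mo. — met.
(b) non-exempt — not met.
(1): T OR F → true.
(2) not (fixed location) — met.
(i) ≥ 5 at site — satisfied.
(ii) past probation — met.
(iii) not (hours reduced) — holds.
So (a) is satisfied (T AND T AND T).
(b) no recent notice — fails.
So (3) is satisfied (T OR F).
Overall = T AND T AND T = true.

Yes — required.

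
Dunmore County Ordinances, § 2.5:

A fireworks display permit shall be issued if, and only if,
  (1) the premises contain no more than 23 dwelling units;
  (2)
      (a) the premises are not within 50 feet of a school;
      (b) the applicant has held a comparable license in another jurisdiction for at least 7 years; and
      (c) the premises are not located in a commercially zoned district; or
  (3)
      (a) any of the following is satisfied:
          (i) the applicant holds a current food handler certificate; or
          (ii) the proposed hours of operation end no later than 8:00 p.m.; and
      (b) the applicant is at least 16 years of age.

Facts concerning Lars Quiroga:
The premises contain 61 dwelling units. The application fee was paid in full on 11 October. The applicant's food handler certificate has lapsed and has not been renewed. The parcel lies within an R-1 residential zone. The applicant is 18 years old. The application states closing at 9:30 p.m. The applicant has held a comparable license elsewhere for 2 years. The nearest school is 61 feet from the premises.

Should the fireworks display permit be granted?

No — denied.

(1) ≤ 23 units — fails.
(a) ≥50 ft from school — satisfied.
(b) prior license ≥ 7 yr — not satisfied.
(c) not (commercially zoned) — met.
(2): T AND F AND T → false.
(i) food handler cert. — not satisfied.
(ii) closes by 8 p.m. — not met.
(a): F OR F → false.
(b) age ≥ 16 — met.
(3) = F AND T = false.
So Overall is not satisfied (F OR F OR F).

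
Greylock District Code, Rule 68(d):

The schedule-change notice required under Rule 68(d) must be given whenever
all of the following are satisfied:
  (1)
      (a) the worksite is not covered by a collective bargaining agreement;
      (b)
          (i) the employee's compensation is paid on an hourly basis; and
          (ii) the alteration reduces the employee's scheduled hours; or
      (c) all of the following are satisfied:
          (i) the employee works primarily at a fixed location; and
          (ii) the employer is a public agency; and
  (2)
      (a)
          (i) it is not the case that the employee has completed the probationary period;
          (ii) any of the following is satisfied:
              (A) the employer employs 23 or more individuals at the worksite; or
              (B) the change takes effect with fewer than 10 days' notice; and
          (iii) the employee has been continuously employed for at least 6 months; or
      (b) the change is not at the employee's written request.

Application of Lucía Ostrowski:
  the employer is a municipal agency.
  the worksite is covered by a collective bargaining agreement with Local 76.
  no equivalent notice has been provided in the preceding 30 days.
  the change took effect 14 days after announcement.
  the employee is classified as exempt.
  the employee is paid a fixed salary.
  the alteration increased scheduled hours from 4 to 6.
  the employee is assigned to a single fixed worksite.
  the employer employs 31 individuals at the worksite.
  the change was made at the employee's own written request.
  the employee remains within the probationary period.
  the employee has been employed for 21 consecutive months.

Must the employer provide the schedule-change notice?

(a) no CBA — not satisfied.
(i) hourly-paid — not satisfied.
(ii) hours reduced — not met.
(b): F AND F → false.
(i) fixed location — holds.
(ii) public agency — satisfied.
So (c) is satisfied (T AND T).
(1): F OR F OR T → true.
(i) not (past probation) — satisfied.
(A) ≥ 23 at site — holds.
(B) < 10 days' notice — not satisfied.
(ii) = T OR F = true.
(iii) tenure ≥ 6 mo. — holds.
So (a) is satisfied (T AND T AND T).
(b) not employee-requested — fails.
So (2) is satisfied (T OR F).
Overall = T AND T = true.

Yes — required.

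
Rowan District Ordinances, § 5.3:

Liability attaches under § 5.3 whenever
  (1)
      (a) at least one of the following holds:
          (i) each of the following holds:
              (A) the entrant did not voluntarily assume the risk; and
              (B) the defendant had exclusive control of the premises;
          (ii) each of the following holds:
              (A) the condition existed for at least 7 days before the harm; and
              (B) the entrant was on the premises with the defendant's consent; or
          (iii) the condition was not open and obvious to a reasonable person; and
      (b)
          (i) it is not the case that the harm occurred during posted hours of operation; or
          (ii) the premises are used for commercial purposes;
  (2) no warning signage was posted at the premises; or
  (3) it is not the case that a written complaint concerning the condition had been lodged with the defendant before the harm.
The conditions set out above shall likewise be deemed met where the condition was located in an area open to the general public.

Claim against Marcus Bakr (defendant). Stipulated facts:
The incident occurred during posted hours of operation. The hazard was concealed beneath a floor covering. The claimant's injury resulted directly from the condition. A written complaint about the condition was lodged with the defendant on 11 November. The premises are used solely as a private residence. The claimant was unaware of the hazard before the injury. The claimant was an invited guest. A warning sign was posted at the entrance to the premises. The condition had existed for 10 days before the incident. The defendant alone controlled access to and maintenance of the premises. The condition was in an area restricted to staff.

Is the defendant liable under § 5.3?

(A) no assumed risk — met.
(B) exclusive control — holds.
(i) = T AND T = true.
(A) condition ≥7 days old — holds.
(B) consent to enter — satisfied.
(ii): T AND T → true.
(iii) not open/obvious — met.
So (a) is satisfied (T OR T OR T).
(i) not (during posted hours) — fails.
(ii) commercial use — not met.
(b): F OR F → false.
(1) = T AND F = false.
(2) no signage posted — not satisfied.
(3) not (complaint lodged) — not met.
Overall = F OR F OR F = false.
Exception (public area) — not satisfied.
Result: main false OR exception false → false.

No — not liable.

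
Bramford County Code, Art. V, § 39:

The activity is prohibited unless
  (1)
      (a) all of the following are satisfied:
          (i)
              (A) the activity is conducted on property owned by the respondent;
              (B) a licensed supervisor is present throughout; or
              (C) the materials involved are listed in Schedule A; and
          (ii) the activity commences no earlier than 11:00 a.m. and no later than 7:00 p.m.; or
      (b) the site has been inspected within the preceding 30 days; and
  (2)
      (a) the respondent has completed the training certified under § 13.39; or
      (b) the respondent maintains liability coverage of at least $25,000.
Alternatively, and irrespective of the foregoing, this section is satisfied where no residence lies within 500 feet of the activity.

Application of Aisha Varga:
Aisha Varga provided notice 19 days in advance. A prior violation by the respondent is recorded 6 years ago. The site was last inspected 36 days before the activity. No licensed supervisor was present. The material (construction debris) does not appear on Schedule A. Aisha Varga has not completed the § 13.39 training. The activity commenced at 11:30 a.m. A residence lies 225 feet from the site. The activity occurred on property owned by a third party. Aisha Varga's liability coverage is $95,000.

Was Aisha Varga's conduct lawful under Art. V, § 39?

(A) own property — fails.
(B) supervisor present — fails.
(C) Schedule A material — not met.
(i) = F OR F OR F = false.
(ii) start within hours — met.
So (a) is not satisfied (F AND T).
(b) site inspected — not satisfied.
(1): F OR F → false.
(a) training certified — not satisfied.
(b) coverage ≥ $25,000 — satisfied.
(2) = F OR T = true.
Overall: F AND T → false.
Exception (no residence in 500 ft) — not satisfied.
Result: main false OR exception false → false.

No — unlawful.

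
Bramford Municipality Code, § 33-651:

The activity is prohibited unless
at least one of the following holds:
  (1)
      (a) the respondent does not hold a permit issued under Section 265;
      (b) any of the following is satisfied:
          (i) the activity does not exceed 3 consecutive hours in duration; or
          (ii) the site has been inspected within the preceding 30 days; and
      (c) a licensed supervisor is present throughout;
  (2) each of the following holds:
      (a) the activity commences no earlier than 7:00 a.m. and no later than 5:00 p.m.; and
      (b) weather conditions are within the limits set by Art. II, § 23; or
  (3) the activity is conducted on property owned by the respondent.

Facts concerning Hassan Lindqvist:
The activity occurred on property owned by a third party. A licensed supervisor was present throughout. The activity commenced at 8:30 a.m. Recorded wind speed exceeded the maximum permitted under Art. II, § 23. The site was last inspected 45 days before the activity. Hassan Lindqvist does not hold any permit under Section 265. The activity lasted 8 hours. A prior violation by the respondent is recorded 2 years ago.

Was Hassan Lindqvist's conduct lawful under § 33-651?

No — unlawful.

(a) not (holds permit) — met.
(i) ≤ 3 hrs duration — not satisfied.
(ii) site inspected — not met.
(b): F OR F → false.
(c) supervisor present — satisfied.
(1): T AND F AND T → false.
(a) start within hours — holds.
(b) weather ok — not met.
(2) = T AND F = false.
(3) own property — fails.
So Overall is not satisfied (F OR F OR F).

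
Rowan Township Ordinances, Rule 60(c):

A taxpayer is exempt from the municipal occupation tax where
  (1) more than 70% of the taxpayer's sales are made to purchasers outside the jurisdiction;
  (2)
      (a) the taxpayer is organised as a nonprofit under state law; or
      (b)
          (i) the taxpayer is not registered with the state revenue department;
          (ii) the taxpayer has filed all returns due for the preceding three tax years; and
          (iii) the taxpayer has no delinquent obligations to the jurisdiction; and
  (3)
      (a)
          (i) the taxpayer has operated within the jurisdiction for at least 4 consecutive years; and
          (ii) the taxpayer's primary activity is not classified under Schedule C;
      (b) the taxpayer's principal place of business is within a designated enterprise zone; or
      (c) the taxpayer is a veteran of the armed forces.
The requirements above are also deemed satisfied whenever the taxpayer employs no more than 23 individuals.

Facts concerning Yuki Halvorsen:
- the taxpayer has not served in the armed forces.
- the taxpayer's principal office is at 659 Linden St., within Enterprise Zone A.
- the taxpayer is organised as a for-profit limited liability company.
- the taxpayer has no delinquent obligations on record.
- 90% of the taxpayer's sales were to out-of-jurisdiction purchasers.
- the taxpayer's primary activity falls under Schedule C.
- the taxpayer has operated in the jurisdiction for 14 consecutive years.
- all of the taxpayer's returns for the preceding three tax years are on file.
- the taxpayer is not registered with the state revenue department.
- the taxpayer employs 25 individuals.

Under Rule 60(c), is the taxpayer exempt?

(1) >70% out-of-jur. sales — satisfied.
(a) nonprofit — not satisfied.
(i) not (state-registered) — holds.
(ii) returns current — holds.
(iii) no delinquency — met.
So (b) is satisfied (T AND T AND T).
(2) = F OR T = true.
(i) ≥ 4 yrs in jurisdiction — holds.
(ii) not (Schedule C activity) — fails.
(a): T AND F → false.
(b) in enterprise zone — met.
(c) veteran — fails.
(3) = F OR T OR F = true.
Overall = T AND T AND T = true.
Exception (≤ 23 employees) — not satisfied.
Result: main true OR exception false → true.

Yes — exempt.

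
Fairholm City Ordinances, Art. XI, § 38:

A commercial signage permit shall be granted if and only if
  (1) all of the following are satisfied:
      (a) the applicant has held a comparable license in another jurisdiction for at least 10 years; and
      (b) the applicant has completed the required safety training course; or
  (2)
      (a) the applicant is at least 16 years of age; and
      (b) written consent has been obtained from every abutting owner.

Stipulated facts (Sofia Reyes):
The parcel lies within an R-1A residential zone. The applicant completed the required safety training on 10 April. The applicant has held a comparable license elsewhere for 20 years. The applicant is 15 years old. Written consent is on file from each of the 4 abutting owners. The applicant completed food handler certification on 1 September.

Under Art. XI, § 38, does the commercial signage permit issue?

Yes — granted.

(a) prior license ≥ 10 yr — met.
(b) safety training — satisfied.
(1): T AND T → true.
(a) age ≥ 16 — not satisfied.
(b) all abutters consent — satisfied.
So (2) is not satisfied (F AND T).
Overall = T OR F = true.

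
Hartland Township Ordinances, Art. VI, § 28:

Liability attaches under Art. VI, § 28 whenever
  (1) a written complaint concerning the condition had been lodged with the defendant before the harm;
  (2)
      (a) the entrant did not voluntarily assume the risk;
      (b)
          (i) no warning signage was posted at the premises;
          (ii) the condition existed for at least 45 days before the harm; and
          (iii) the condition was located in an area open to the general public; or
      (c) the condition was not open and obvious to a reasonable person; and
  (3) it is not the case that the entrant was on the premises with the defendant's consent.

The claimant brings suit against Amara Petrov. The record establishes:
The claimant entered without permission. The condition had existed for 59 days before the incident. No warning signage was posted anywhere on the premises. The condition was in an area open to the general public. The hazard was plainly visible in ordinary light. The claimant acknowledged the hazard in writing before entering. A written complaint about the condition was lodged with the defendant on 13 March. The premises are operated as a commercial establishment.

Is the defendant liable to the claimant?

Yes — liable.

(1) complaint lodged — satisfied.
(a) no assumed risk — not satisfied.
(i) no signage posted — met.
(ii) condition ≥45 days old — holds.
(iii) public area — holds.
(b) = T AND T AND T = true.
(c) not open/obvious — not met.
So (2) is satisfied (F OR T OR F).
(3) not (consent to enter) — holds.
Overall: T AND T AND T → true.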